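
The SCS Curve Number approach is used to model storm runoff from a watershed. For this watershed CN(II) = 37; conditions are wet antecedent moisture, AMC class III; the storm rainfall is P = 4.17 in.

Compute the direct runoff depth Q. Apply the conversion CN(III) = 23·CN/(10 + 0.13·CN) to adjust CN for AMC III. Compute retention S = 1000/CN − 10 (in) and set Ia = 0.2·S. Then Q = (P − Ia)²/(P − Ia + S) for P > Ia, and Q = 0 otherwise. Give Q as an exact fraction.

Q = 17460034563/24363193900 in ≈ 0.717 in

Adjust CN=37 to AMC III: 23·37/(10 + 0.13·37) → 851 ÷ (1481/100) = 85100/1481 ≈ 57.461
S = 1000/(85100/1481) − 10 = 6300/851 in ≈ 7.403 in
Initial abstraction Ia = S/5 = (6300/851)/5 = 1260/851 ≈ 1.481 in
Since P=4.170 > Ia=1.481: effective rainfall P−Ia = 228867/85100 in
Q = (228867/85100)²/((228867/85100) + 6300/851) = (52380103689/7242010000)/(858867/85100) = 17460034563/24363193900 in ≈ 0.717 in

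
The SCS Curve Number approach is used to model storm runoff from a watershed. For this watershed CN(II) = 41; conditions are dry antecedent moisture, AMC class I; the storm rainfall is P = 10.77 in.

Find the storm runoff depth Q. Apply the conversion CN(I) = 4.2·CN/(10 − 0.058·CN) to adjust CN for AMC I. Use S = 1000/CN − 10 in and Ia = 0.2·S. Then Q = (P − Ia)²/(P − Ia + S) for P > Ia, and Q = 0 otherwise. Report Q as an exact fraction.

Q = 113769266209/283036271700 in ≈ 0.402 in

Dry (AMC I): CN(I) = 4.2·41/(10 − 0.058·41) = (861/5)/(3811/500) = 86100/3811 ≈ 22.592
Retention S: 1000/CN − 10 with CN=22.592 → S = 29500/861 ≈ 34.262 in
Initial abstraction Ia = S/5 = (29500/861)/5 = 5900/861 ≈ 6.852 in
Since P=10.770 > Ia=6.852: effective rainfall P−Ia = 337297/86100 in
Q = (337297/86100)²/((337297/86100) + 29500/861) = (113769266209/7413210000)/(3287297/86100) = 113769266209/283036271700 in ≈ 0.402 in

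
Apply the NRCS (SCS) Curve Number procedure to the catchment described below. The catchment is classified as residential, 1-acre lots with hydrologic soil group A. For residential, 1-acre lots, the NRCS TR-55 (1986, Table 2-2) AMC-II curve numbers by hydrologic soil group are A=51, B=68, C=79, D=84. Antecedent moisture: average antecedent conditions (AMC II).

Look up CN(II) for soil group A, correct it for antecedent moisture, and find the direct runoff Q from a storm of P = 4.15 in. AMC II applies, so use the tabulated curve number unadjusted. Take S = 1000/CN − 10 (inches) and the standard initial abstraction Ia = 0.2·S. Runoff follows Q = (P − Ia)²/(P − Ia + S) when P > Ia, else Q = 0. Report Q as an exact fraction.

NRCS table: residential, 1-acre lots, soil group A → CN(II) = 51
AMC II — tabulated CN = 51 applies directly.
S = 1000/51 − 10 = 490/51 in ≈ 9.608 in
Ia = 0.2S: 0.2·9.608 = 1.922 in (exactly 98/51)
Since P=4.150 > Ia=1.922: effective rainfall P−Ia = 2273/1020 in
Q: (2273/1020)² ÷ (12073/1020) = 5166529/12314460 in (≈ 0.420 in)

Q = 5166529/12314460 in ≈ 0.420 in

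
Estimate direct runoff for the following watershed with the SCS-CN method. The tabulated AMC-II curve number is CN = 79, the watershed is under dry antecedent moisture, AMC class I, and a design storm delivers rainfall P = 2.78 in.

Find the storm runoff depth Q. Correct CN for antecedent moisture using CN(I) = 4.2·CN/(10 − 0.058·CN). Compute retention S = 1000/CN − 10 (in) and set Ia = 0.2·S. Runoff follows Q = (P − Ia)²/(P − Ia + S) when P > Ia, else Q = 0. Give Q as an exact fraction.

Dry (AMC I): CN(I) = 4.2·79/(10 − 0.058·79) = (1659/5)/(2709/500) = 7900/129 ≈ 61.240
S = 1000/(7900/129) − 10 = 500/79 in ≈ 6.329 in
Ia = 0.2S: 0.2·6.329 = 1.266 in (exactly 100/79)
Since P=2.780 > Ia=1.266: effective rainfall P−Ia = 5981/3950 in
Q: (5981/3950)² ÷ (30981/3950) = 35772361/122374950 in (≈ 0.292 in)

Q = 35772361/122374950 in ≈ 0.292 in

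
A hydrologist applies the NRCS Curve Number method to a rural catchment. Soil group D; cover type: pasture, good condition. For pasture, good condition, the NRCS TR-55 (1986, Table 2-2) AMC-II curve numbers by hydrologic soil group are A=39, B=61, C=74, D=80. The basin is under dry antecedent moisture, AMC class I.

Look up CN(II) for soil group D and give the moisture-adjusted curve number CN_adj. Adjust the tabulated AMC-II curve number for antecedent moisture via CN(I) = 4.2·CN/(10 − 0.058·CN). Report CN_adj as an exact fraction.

NRCS table: pasture, good condition, soil group D → CN(II) = 80
CN(I) from CN(II)=80: (4.2·80)/(10 − 0.058·80) = 4200/67 ≈ 62.687

CN_adj = 4200/67 ≈ 62.687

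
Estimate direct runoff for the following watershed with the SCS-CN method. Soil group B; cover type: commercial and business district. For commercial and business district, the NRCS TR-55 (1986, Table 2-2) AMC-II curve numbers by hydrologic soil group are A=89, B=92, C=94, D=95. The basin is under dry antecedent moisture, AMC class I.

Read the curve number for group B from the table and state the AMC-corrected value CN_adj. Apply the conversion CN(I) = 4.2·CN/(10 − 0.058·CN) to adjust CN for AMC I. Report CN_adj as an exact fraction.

CN_adj = 48300/583 ≈ 82.847

NRCS table: commercial and business district, soil group B → CN(II) = 92
CN(I) from CN(II)=92: (4.2·92)/(10 − 0.058·92) = 48300/583 ≈ 82.847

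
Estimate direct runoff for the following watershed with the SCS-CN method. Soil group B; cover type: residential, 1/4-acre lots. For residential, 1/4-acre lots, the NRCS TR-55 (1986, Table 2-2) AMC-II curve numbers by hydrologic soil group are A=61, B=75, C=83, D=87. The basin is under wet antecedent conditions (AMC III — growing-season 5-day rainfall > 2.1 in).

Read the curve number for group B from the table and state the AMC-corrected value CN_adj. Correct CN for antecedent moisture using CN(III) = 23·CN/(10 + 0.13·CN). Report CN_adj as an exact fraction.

NRCS table: residential, 1/4-acre lots, soil group B → CN(II) = 75
CN(III) from CN(II)=75: (23·75)/(10 + 0.13·75) = 6900/79 ≈ 87.342

CN_adj = 6900/79 ≈ 87.342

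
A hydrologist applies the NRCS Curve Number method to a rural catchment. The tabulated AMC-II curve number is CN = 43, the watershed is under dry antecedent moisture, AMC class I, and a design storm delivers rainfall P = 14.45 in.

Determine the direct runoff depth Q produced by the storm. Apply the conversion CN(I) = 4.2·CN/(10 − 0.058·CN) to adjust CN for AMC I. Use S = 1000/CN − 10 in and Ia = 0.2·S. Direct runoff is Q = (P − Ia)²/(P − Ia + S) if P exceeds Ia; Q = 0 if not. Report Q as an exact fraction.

Dry (AMC I): CN(I) = 4.2·43/(10 − 0.058·43) = (903/5)/(3753/500) = 30100/1251 ≈ 24.061
Max retention: S = 1000/(30100/1251) − 10 = 9500/301 in (≈ 31.561 in)
Initial abstraction Ia = S/5 = (9500/301)/5 = 1900/301 ≈ 6.312 in
Excess rainfall: 14.450 − 6.312 = 8.138 in; P > Ia so Q > 0
Runoff Q = (P−Ia)²/(P−Ia+S) = (8.138)²/(8.138+31.561) = 2399922121/1438713780 ≈ 1.668 in

Q = 2399922121/1438713780 in ≈ 1.668 in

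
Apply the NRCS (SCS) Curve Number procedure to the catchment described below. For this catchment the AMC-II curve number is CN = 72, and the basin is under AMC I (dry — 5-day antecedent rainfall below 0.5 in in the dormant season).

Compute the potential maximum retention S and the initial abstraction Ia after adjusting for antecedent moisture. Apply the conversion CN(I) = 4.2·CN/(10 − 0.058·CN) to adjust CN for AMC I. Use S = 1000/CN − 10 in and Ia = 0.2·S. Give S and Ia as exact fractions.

CN(I) from CN(II)=72: (4.2·72)/(10 − 0.058·72) = 675/13 ≈ 51.923
S = 1000/(675/13) − 10 = 250/27 in ≈ 9.259 in
Initial abstraction Ia = S/5 = (250/27)/5 = 50/27 ≈ 1.852 in

S = 250/27 in ≈ 9.259 in; Ia = 50/27 in ≈ 1.852 in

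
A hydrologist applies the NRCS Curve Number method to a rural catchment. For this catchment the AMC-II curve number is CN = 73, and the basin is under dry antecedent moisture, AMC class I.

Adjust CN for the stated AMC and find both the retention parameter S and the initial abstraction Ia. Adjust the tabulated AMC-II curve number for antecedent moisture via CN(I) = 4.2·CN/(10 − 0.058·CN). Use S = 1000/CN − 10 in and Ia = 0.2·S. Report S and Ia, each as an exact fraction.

CN(I) from CN(II)=73: (4.2·73)/(10 − 0.058·73) = 51100/961 ≈ 53.174
Max retention: S = 1000/(51100/961) − 10 = 4500/511 in (≈ 8.806 in)
Initial abstraction Ia = S/5 = (4500/511)/5 = 900/511 ≈ 1.761 in

S = 4500/511 in ≈ 8.806 in; Ia = 900/511 in ≈ 1.761 in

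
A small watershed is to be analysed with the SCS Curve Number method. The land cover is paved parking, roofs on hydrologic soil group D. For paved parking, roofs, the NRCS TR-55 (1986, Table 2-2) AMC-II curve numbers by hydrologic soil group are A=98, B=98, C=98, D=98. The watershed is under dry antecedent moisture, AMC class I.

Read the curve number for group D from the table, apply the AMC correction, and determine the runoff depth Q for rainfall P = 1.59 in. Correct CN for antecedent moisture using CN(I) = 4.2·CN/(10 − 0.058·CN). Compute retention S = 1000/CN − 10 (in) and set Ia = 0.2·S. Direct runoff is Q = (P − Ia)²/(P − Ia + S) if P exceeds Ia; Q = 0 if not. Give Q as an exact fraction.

Q = 23596339321/20951571900 in ≈ 1.126 in

NRCS table: paved parking, roofs, soil group D → CN(II) = 98
CN(I) from CN(II)=98: (4.2·98)/(10 − 0.058·98) = 102900/1079 ≈ 95.366
S = 1000/(102900/1079) − 10 = 500/1029 in ≈ 0.486 in
Ia = 0.2S: 0.2·0.486 = 0.097 in (exactly 100/1029)
Since P=1.590 > Ia=0.097: effective rainfall P−Ia = 153611/102900 in
Runoff Q = (P−Ia)²/(P−Ia+S) = (1.493)²/(1.493+0.486) = 23596339321/20951571900 ≈ 1.126 in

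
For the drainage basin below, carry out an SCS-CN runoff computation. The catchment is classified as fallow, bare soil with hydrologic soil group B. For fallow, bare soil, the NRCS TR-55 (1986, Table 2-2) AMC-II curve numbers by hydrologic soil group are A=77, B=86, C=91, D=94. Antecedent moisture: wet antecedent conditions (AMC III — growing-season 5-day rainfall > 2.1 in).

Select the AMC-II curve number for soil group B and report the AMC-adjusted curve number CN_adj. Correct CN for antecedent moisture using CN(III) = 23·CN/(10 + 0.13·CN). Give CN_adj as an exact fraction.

NRCS table: fallow, bare soil, soil group B → CN(II) = 86
CN(III) from CN(II)=86: (23·86)/(10 + 0.13·86) = 98900/1059 ≈ 93.390

CN_adj = 98900/1059 ≈ 93.390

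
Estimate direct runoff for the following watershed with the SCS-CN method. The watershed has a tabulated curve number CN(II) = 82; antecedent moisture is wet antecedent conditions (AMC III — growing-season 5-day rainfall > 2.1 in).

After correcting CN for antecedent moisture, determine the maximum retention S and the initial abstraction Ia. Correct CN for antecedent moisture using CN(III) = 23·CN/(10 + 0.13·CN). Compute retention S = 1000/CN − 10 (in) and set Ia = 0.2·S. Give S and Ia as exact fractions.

Adjust CN=82 to AMC III: 23·82/(10 + 0.13·82) → 1886 ÷ (1033/50) = 94300/1033 ≈ 91.288
Max retention: S = 1000/(94300/1033) − 10 = 900/943 in (≈ 0.954 in)
Ia = 0.2S: 0.2·0.954 = 0.191 in (exactly 180/943)

S = 900/943 in ≈ 0.954 in; Ia = 180/943 in ≈ 0.191 in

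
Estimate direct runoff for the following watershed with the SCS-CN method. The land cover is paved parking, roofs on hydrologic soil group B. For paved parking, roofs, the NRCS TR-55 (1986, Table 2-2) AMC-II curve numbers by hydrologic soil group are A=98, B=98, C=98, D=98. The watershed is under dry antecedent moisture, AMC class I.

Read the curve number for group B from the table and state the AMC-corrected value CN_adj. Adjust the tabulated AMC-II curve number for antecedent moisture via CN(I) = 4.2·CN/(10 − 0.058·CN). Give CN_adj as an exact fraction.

CN_adj = 102900/1079 ≈ 95.366

NRCS table: paved parking, roofs, soil group B → CN(II) = 98
CN(I) from CN(II)=98: (4.2·98)/(10 − 0.058·98) = 102900/1079 ≈ 95.366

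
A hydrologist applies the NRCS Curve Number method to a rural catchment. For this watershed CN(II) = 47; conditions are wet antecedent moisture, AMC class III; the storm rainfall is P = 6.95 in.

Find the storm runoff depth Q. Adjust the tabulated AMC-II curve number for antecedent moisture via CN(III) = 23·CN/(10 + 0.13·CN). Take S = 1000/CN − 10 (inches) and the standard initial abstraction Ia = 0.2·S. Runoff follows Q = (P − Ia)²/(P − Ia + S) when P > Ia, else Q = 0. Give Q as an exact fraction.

Wet (AMC III): CN(III) = 23·47/(10 + 0.13·47) = 1081/(1611/100) = 108100/1611 ≈ 67.101
Max retention: S = 1000/(108100/1611) − 10 = 5300/1081 in (≈ 4.903 in)
Initial abstraction Ia = S/5 = (5300/1081)/5 = 1060/1081 ≈ 0.981 in
Excess rainfall: 6.950 − 0.981 = 5.969 in; P > Ia so Q > 0
Runoff Q = (P−Ia)²/(P−Ia+S) = (5.969)²/(5.969+4.903) = 16656225481/5081975580 ≈ 3.278 in

Q = 16656225481/5081975580 in ≈ 3.278 in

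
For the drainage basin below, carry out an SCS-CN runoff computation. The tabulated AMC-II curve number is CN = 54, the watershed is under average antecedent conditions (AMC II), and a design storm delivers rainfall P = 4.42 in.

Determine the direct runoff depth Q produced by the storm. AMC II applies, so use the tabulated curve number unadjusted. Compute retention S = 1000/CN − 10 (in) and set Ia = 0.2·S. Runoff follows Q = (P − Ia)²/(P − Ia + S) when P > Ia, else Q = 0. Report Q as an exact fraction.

Q = 13446889/20475450 in ≈ 0.657 in

AMC II — tabulated CN = 54 applies directly.
Retention S: 1000/CN − 10 with CN=54.000 → S = 230/27 ≈ 8.519 in
Ia = 0.2S: 0.2·8.519 = 1.704 in (exactly 46/27)
Since P=4.420 > Ia=1.704: effective rainfall P−Ia = 3667/1350 in
Q = (3667/1350)²/((3667/1350) + 230/27) = (13446889/1822500)/(15167/1350) = 13446889/20475450 in ≈ 0.657 in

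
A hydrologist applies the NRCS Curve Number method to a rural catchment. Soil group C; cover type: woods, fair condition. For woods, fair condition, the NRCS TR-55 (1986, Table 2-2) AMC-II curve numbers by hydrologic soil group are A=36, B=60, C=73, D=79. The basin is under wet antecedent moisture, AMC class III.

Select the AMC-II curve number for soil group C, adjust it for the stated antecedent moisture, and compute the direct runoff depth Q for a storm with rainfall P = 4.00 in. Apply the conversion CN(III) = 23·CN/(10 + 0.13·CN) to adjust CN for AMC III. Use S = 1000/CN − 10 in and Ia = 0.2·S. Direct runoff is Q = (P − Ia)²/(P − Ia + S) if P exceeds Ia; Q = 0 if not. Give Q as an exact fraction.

NRCS table: woods, fair condition, soil group C → CN(II) = 73
Wet (AMC III): CN(III) = 23·73/(10 + 0.13·73) = 1679/(1949/100) = 167900/1949 ≈ 86.147
S = 1000/(167900/1949) − 10 = 2700/1679 in ≈ 1.608 in
Ia = 0.2·(2700/1679) = 540/1679 in ≈ 0.322 in
Excess rainfall: 4.000 − 0.322 = 3.678 in; P > Ia so Q > 0
Q = (6176/1679)²/((6176/1679) + 2700/1679) = (38142976/2819041)/(8876/1679) = 9535744/3725701 in ≈ 2.559 in

Q = 9535744/3725701 in ≈ 2.559 in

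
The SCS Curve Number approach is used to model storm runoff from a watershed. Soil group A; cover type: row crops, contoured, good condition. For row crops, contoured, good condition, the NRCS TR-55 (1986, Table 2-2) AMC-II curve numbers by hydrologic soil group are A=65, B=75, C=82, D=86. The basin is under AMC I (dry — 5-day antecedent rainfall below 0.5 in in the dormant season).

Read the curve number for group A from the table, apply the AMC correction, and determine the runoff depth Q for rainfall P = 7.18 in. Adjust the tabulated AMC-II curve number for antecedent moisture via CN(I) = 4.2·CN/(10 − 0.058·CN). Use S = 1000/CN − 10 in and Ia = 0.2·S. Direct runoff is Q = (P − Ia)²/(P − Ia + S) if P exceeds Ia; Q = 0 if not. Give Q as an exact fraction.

NRCS table: row crops, contoured, good condition, soil group A → CN(II) = 65
Adjust CN=65 to AMC I: 4.2·65/(10 − 0.058·65) → 273 ÷ (623/100) = 3900/89 ≈ 43.820
Max retention: S = 1000/(3900/89) − 10 = 500/39 in (≈ 12.821 in)
Ia = 0.2S: 0.2·12.821 = 2.564 in (exactly 100/39)
Since P=7.180 > Ia=2.564: effective rainfall P−Ia = 9001/1950 in
Q: (9001/1950)² ÷ (34001/1950) = 81018001/66301950 in (≈ 1.222 in)

Q = 81018001/66301950 in ≈ 1.222 in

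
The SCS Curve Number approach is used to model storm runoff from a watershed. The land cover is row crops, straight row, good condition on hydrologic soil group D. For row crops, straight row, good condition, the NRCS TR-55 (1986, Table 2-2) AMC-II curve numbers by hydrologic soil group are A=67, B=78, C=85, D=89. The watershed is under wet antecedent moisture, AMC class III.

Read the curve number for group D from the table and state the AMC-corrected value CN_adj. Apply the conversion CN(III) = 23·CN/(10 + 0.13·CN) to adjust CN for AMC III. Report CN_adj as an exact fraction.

NRCS table: row crops, straight row, good condition, soil group D → CN(II) = 89
Adjust CN=89 to AMC III: 23·89/(10 + 0.13·89) → 2047 ÷ (2157/100) = 204700/2157 ≈ 94.900

CN_adj = 204700/2157 ≈ 94.900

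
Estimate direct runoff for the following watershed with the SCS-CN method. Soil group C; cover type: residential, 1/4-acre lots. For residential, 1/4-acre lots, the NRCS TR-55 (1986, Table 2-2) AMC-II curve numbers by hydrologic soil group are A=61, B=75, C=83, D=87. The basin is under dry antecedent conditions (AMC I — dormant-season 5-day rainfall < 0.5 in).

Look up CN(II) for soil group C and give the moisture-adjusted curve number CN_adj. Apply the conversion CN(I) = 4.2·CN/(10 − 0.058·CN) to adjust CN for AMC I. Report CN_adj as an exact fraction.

CN_adj = 174300/2593 ≈ 67.219

NRCS table: residential, 1/4-acre lots, soil group C → CN(II) = 83
Adjust CN=83 to AMC I: 4.2·83/(10 − 0.058·83) → (1743/5) ÷ (2593/500) = 174300/2593 ≈ 67.219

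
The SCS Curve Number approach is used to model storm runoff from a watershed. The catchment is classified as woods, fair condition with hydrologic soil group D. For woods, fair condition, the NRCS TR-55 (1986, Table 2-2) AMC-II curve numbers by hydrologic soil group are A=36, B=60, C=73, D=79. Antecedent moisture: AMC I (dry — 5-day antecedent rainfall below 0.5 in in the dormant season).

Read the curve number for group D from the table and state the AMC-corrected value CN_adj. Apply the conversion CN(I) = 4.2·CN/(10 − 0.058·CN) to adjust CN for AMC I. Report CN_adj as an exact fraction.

CN_adj = 7900/129 ≈ 61.240

NRCS table: woods, fair condition, soil group D → CN(II) = 79
Adjust CN=79 to AMC I: 4.2·79/(10 − 0.058·79) → (1659/5) ÷ (2709/500) = 7900/129 ≈ 61.240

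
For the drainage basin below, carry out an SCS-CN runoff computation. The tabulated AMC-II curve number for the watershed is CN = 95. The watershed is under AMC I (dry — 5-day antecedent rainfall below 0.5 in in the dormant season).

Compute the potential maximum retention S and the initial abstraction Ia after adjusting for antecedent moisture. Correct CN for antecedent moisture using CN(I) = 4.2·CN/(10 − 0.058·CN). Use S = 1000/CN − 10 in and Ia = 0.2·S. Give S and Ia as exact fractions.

S = 500/399 in ≈ 1.253 in; Ia = 100/399 in ≈ 0.251 in

Adjust CN=95 to AMC I: 4.2·95/(10 − 0.058·95) → 399 ÷ (449/100) = 39900/449 ≈ 88.864
Retention S: 1000/CN − 10 with CN=88.864 → S = 500/399 ≈ 1.253 in
Ia = 0.2·(500/399) = 100/399 in ≈ 0.251 in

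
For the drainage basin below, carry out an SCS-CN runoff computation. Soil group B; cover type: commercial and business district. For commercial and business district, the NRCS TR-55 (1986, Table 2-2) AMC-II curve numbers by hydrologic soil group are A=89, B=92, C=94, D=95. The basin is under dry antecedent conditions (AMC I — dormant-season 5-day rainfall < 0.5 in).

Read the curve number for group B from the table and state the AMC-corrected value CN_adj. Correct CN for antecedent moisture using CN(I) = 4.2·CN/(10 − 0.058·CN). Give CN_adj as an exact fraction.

CN_adj = 48300/583 ≈ 82.847

NRCS table: commercial and business district, soil group B → CN(II) = 92
Dry (AMC I): CN(I) = 4.2·92/(10 − 0.058·92) = (1932/5)/(583/125) = 48300/583 ≈ 82.847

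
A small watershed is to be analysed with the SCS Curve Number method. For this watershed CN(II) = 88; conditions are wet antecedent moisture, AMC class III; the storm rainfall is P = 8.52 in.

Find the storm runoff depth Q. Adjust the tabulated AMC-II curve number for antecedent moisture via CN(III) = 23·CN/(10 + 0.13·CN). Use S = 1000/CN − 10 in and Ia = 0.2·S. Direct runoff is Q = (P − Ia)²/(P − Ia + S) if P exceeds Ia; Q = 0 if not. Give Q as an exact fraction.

Adjust CN=88 to AMC III: 23·88/(10 + 0.13·88) → 2024 ÷ (536/25) = 6325/67 ≈ 94.403
Retention S: 1000/CN − 10 with CN=94.403 → S = 150/253 ≈ 0.593 in
Initial abstraction Ia = S/5 = (150/253)/5 = 30/253 ≈ 0.119 in
Excess rainfall: 8.520 − 0.119 = 8.401 in; P > Ia so Q > 0
Q = (53139/6325)²/((53139/6325) + 150/253) = (2823753321/40005625)/(56889/6325) = 313750369/39980325 in ≈ 7.848 in

Q = 313750369/39980325 in ≈ 7.848 in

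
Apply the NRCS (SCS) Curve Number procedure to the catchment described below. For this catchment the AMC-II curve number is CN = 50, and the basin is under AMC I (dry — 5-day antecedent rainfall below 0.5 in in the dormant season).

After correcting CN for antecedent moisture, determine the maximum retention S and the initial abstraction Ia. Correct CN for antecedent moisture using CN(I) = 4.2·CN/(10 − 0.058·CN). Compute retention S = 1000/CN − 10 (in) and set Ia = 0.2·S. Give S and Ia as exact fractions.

S = 500/21 in ≈ 23.810 in; Ia = 100/21 in ≈ 4.762 in

CN(I) from CN(II)=50: (4.2·50)/(10 − 0.058·50) = 2100/71 ≈ 29.577
Retention S: 1000/CN − 10 with CN=29.577 → S = 500/21 ≈ 23.810 in
Ia = 0.2S: 0.2·23.810 = 4.762 in (exactly 100/21)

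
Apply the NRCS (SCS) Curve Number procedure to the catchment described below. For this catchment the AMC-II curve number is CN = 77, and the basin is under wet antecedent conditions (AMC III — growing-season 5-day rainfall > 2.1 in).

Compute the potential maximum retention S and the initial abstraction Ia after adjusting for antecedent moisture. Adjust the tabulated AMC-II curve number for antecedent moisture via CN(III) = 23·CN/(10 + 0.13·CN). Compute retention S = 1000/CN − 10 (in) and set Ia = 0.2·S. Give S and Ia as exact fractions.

CN(III) from CN(II)=77: (23·77)/(10 + 0.13·77) = 7700/87 ≈ 88.506
Retention S: 1000/CN − 10 with CN=88.506 → S = 100/77 ≈ 1.299 in
Ia = 0.2S: 0.2·1.299 = 0.260 in (exactly 20/77)

S = 100/77 in ≈ 1.299 in; Ia = 20/77 in ≈ 0.260 in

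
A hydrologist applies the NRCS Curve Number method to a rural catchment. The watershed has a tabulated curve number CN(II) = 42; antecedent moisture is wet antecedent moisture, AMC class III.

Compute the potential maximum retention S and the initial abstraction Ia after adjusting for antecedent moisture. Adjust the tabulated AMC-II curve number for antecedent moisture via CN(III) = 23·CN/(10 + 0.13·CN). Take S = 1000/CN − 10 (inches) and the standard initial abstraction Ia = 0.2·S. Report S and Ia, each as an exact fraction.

Wet (AMC III): CN(III) = 23·42/(10 + 0.13·42) = 966/(773/50) = 48300/773 ≈ 62.484
Max retention: S = 1000/(48300/773) − 10 = 2900/483 in (≈ 6.004 in)
Ia = 0.2S: 0.2·6.004 = 1.201 in (exactly 580/483)

S = 2900/483 in ≈ 6.004 in; Ia = 580/483 in ≈ 1.201 in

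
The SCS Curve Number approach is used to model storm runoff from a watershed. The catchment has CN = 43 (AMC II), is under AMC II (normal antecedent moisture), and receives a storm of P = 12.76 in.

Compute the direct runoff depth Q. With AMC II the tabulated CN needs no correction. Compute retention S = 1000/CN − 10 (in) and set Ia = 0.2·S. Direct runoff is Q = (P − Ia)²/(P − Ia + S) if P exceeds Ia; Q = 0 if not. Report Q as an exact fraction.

Average conditions: CN = 43 (no AMC adjustment).
Max retention: S = 1000/43 − 10 = 570/43 in (≈ 13.256 in)
Ia = 0.2·(570/43) = 114/43 in ≈ 2.651 in
P − Ia = 12.760 − 2.651 = 10867/1075 ≈ 10.109 in (> 0, runoff occurs)
Runoff Q = (P−Ia)²/(P−Ia+S) = (10.109)²/(10.109+13.256) = 118091689/27000775 ≈ 4.374 in

Q = 118091689/27000775 in ≈ 4.374 in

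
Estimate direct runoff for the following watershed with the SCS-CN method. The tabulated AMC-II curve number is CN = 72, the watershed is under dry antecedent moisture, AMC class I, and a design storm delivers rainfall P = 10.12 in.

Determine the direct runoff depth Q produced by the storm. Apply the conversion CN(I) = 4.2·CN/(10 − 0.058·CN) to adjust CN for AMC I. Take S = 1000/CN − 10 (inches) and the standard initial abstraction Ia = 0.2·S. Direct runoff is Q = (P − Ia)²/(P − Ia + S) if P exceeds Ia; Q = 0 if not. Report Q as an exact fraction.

CN(I) from CN(II)=72: (4.2·72)/(10 − 0.058·72) = 675/13 ≈ 51.923
S = 1000/(675/13) − 10 = 250/27 in ≈ 9.259 in
Initial abstraction Ia = S/5 = (250/27)/5 = 50/27 ≈ 1.852 in
P − Ia = 10.120 − 1.852 = 5581/675 ≈ 8.268 in (> 0, runoff occurs)
Q = (5581/675)²/((5581/675) + 250/27) = (31147561/455625)/(11831/675) = 31147561/7985925 in ≈ 3.900 in

Q = 31147561/7985925 in ≈ 3.900 in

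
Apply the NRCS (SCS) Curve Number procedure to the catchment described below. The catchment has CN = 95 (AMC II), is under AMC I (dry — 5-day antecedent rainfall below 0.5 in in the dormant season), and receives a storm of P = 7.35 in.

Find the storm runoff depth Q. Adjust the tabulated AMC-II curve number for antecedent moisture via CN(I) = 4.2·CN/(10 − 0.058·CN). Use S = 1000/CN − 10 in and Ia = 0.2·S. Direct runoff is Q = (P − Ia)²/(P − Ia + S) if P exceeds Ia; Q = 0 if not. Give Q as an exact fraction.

Q = 3209562409/531890940 in ≈ 6.034 in

CN(I) from CN(II)=95: (4.2·95)/(10 − 0.058·95) = 39900/449 ≈ 88.864
Max retention: S = 1000/(39900/449) − 10 = 500/399 in (≈ 1.253 in)
Ia = 0.2·(500/399) = 100/399 in ≈ 0.251 in
Since P=7.350 > Ia=0.251: effective rainfall P−Ia = 56653/7980 in
Q: (56653/7980)² ÷ (66653/7980) = 3209562409/531890940 in (≈ 6.034 in)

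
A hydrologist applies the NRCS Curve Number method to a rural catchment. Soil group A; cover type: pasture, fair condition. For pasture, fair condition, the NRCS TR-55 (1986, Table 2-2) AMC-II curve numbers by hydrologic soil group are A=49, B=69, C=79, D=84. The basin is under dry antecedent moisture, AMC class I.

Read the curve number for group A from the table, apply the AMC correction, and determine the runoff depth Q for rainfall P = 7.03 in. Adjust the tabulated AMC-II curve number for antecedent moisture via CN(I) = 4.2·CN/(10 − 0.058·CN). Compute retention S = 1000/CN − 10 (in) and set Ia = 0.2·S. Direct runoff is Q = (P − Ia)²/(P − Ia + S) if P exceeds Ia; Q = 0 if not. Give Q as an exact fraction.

Q = 5059334641/31594724700 in ≈ 0.160 in

NRCS table: pasture, fair condition, soil group A → CN(II) = 49
Adjust CN=49 to AMC I: 4.2·49/(10 − 0.058·49) → (1029/5) ÷ (3579/500) = 34300/1193 ≈ 28.751
S = 1000/(34300/1193) − 10 = 8500/343 in ≈ 24.781 in
Ia = 0.2·(8500/343) = 1700/343 in ≈ 4.956 in
P − Ia = 7.030 − 4.956 = 71129/34300 ≈ 2.074 in (> 0, runoff occurs)
Q = (71129/34300)²/((71129/34300) + 8500/343) = (5059334641/1176490000)/(921129/34300) = 5059334641/31594724700 in ≈ 0.160 in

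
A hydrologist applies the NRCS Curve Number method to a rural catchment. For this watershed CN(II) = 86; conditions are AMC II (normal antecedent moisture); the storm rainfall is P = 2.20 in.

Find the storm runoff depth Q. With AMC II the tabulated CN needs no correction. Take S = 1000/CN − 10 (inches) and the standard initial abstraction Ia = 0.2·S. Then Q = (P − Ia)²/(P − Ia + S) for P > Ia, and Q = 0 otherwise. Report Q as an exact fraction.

CN(II) = 86; AMC II needs no correction.
Retention S: 1000/CN − 10 with CN=86.000 → S = 70/43 ≈ 1.628 in
Ia = 0.2S: 0.2·1.628 = 0.326 in (exactly 14/43)
Since P=2.200 > Ia=0.326: effective rainfall P−Ia = 403/215 in
Q = (403/215)²/((403/215) + 70/43) = (162409/46225)/(753/215) = 162409/161895 in ≈ 1.003 in

Q = 162409/161895 in ≈ 1.003 in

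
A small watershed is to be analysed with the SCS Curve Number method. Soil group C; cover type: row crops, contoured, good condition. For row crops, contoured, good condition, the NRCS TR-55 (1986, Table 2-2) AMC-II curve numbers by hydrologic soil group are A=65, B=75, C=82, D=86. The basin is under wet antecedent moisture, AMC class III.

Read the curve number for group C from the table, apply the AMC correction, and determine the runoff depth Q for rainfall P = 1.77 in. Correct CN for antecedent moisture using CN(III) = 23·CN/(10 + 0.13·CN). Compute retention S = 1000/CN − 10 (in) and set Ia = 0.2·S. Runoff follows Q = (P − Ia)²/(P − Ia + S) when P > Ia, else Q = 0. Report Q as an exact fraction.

Q = 7391495307/7509769100 in ≈ 0.984 in

NRCS table: row crops, contoured, good condition, soil group C → CN(II) = 82
Adjust CN=82 to AMC III: 23·82/(10 + 0.13·82) → 1886 ÷ (1033/50) = 94300/1033 ≈ 91.288
S = 1000/(94300/1033) − 10 = 900/943 in ≈ 0.954 in
Ia = 0.2S: 0.2·0.954 = 0.191 in (exactly 180/943)
Excess rainfall: 1.770 − 0.191 = 1.579 in; P > Ia so Q > 0
Runoff Q = (P−Ia)²/(P−Ia+S) = (1.579)²/(1.579+0.954) = 7391495307/7509769100 ≈ 0.984 in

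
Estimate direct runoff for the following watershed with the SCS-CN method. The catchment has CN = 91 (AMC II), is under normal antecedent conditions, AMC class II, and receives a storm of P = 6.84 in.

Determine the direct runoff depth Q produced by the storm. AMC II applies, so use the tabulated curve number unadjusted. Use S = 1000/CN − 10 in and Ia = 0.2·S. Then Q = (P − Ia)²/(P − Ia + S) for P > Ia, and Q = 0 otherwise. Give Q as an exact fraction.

Q = 8457123/1462825 in ≈ 5.781 in

Average conditions: CN = 91 (no AMC adjustment).
Max retention: S = 1000/91 − 10 = 90/91 in (≈ 0.989 in)
Initial abstraction Ia = S/5 = (90/91)/5 = 18/91 ≈ 0.198 in
Since P=6.840 > Ia=0.198: effective rainfall P−Ia = 15111/2275 in
Q: (15111/2275)² ÷ (17361/2275) = 8457123/1462825 in (≈ 5.781 in)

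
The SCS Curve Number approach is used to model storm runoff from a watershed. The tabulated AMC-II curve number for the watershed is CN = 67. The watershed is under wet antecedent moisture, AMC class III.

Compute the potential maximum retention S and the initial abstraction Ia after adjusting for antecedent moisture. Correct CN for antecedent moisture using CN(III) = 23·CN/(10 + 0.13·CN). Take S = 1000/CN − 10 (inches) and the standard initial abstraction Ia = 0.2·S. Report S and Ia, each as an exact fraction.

S = 3300/1541 in ≈ 2.141 in; Ia = 660/1541 in ≈ 0.428 in

Wet (AMC III): CN(III) = 23·67/(10 + 0.13·67) = 1541/(1871/100) = 154100/1871 ≈ 82.362
Max retention: S = 1000/(154100/1871) − 10 = 3300/1541 in (≈ 2.141 in)
Ia = 0.2S: 0.2·2.141 = 0.428 in (exactly 660/1541)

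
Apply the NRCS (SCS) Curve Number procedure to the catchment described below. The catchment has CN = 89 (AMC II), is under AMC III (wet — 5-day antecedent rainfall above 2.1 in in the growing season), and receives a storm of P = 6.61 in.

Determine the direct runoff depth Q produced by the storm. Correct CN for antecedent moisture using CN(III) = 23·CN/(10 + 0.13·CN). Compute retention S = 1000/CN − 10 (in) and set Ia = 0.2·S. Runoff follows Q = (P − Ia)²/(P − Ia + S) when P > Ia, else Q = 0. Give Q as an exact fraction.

Q = 1771739358489/294986414900 in ≈ 6.006 in

CN(III) from CN(II)=89: (23·89)/(10 + 0.13·89) = 204700/2157 ≈ 94.900
S = 1000/(204700/2157) − 10 = 1100/2047 in ≈ 0.537 in
Ia = 0.2·(1100/2047) = 220/2047 in ≈ 0.107 in
Excess rainfall: 6.610 − 0.107 = 6.503 in; P > Ia so Q > 0
Q: (1331067/204700)² ÷ (1441067/204700) = 1771739358489/294986414900 in (≈ 6.006 in)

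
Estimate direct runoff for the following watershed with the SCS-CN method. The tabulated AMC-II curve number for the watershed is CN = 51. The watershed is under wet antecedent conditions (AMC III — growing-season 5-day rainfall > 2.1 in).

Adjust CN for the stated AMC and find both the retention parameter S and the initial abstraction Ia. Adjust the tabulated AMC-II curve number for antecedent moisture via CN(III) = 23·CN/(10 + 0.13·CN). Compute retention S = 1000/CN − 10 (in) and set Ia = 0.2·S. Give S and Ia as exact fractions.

Wet (AMC III): CN(III) = 23·51/(10 + 0.13·51) = 1173/(1663/100) = 117300/1663 ≈ 70.535
S = 1000/(117300/1663) − 10 = 4900/1173 in ≈ 4.177 in
Ia = 0.2·(4900/1173) = 980/1173 in ≈ 0.835 in

S = 4900/1173 in ≈ 4.177 in; Ia = 980/1173 in ≈ 0.835 in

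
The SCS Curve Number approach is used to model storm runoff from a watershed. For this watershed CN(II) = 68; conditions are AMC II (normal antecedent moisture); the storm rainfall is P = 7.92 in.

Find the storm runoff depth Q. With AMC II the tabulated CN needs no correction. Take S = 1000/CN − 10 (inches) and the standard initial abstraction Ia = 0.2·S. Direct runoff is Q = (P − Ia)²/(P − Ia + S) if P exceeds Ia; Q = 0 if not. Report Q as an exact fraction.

AMC II — tabulated CN = 68 applies directly.
S = 1000/68 − 10 = 80/17 in ≈ 4.706 in
Ia = 0.2·(80/17) = 16/17 in ≈ 0.941 in
P − Ia = 7.920 − 0.941 = 2966/425 ≈ 6.979 in (> 0, runoff occurs)
Runoff Q = (P−Ia)²/(P−Ia+S) = (6.979)²/(6.979+4.706) = 4398578/1055275 ≈ 4.168 in

Q = 4398578/1055275 in ≈ 4.168 in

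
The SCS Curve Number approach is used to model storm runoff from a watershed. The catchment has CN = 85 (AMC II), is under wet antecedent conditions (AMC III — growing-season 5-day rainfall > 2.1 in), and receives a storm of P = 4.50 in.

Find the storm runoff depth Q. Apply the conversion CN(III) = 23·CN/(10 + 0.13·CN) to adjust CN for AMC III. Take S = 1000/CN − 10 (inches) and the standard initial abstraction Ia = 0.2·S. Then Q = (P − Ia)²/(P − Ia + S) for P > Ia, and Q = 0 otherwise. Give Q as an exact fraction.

Q = 3851067/1042406 in ≈ 3.694 in

Wet (AMC III): CN(III) = 23·85/(10 + 0.13·85) = 1955/(421/20) = 39100/421 ≈ 92.874
S = 1000/(39100/421) − 10 = 300/391 in ≈ 0.767 in
Ia = 0.2S: 0.2·0.767 = 0.153 in (exactly 60/391)
Excess rainfall: 4.500 − 0.153 = 4.347 in; P > Ia so Q > 0
Runoff Q = (P−Ia)²/(P−Ia+S) = (4.347)²/(4.347+0.767) = 3851067/1042406 ≈ 3.694 in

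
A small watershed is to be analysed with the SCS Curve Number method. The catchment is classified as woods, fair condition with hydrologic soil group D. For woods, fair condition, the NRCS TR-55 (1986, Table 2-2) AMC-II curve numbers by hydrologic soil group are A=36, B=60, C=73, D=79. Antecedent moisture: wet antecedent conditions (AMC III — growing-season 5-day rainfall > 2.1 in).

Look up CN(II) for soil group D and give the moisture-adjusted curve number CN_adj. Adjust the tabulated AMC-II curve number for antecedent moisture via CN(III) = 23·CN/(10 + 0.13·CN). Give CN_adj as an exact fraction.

NRCS table: woods, fair condition, soil group D → CN(II) = 79
CN(III) from CN(II)=79: (23·79)/(10 + 0.13·79) = 181700/2027 ≈ 89.640

CN_adj = 181700/2027 ≈ 89.640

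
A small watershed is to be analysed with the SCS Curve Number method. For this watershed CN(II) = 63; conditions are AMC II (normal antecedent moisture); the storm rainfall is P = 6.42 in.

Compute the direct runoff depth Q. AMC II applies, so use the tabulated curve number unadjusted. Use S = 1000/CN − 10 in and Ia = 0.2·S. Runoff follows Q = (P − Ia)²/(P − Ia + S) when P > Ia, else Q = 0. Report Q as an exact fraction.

Q = 273009529/110322450 in ≈ 2.475 in

AMC II — tabulated CN = 63 applies directly.
Retention S: 1000/CN − 10 with CN=63.000 → S = 370/63 ≈ 5.873 in
Ia = 0.2S: 0.2·5.873 = 1.175 in (exactly 74/63)
P − Ia = 6.420 − 1.175 = 16523/3150 ≈ 5.245 in (> 0, runoff occurs)
Q = (16523/3150)²/((16523/3150) + 370/63) = (273009529/9922500)/(35023/3150) = 273009529/110322450 in ≈ 2.475 in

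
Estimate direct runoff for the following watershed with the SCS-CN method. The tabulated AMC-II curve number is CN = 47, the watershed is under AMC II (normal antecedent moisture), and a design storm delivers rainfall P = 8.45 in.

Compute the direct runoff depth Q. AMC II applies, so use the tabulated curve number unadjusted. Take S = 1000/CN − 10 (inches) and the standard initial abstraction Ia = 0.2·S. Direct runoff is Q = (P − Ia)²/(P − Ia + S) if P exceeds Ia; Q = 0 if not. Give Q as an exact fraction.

Q = 33907329/15437620 in ≈ 2.196 in

Average conditions: CN = 47 (no AMC adjustment).
Retention S: 1000/CN − 10 with CN=47.000 → S = 530/47 ≈ 11.277 in
Ia = 0.2S: 0.2·11.277 = 2.255 in (exactly 106/47)
P − Ia = 8.450 − 2.255 = 5823/940 ≈ 6.195 in (> 0, runoff occurs)
Q = (5823/940)²/((5823/940) + 530/47) = (33907329/883600)/(16423/940) = 33907329/15437620 in ≈ 2.196 in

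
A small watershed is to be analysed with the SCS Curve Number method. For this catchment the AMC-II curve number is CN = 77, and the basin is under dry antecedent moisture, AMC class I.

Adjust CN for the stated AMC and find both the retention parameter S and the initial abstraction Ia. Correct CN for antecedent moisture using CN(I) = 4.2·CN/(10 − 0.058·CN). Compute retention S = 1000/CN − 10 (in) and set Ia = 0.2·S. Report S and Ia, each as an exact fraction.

Adjust CN=77 to AMC I: 4.2·77/(10 − 0.058·77) → (1617/5) ÷ (2767/500) = 161700/2767 ≈ 58.439
Retention S: 1000/CN − 10 with CN=58.439 → S = 11500/1617 ≈ 7.112 in
Initial abstraction Ia = S/5 = (11500/1617)/5 = 2300/1617 ≈ 1.422 in

S = 11500/1617 in ≈ 7.112 in; Ia = 2300/1617 in ≈ 1.422 in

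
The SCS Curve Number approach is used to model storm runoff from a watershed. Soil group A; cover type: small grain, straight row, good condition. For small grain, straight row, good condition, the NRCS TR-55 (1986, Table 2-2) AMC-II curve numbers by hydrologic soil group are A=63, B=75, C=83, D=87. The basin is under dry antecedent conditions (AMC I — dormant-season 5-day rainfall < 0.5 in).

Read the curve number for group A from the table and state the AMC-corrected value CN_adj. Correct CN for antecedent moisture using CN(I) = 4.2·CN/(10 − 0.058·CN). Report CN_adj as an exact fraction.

NRCS table: small grain, straight row, good condition, soil group A → CN(II) = 63
CN(I) from CN(II)=63: (4.2·63)/(10 − 0.058·63) = 132300/3173 ≈ 41.696

CN_adj = 132300/3173 ≈ 41.696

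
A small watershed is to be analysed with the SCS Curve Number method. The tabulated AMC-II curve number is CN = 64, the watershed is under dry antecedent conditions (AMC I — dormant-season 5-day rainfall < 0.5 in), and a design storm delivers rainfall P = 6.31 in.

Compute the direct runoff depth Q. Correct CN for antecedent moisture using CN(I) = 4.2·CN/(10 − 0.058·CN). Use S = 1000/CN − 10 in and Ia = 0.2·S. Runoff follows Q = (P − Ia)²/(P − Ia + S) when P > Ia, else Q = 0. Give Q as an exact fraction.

Dry (AMC I): CN(I) = 4.2·64/(10 − 0.058·64) = (1344/5)/(786/125) = 5600/131 ≈ 42.748
S = 1000/(5600/131) − 10 = 375/28 in ≈ 13.393 in
Initial abstraction Ia = S/5 = (375/28)/5 = 75/28 ≈ 2.679 in
Since P=6.310 > Ia=2.679: effective rainfall P−Ia = 1271/350 in
Q = (1271/350)²/((1271/350) + 375/28) = (1615441/122500)/(11917/700) = 1615441/2085475 in ≈ 0.775 in

Q = 1615441/2085475 in ≈ 0.775 in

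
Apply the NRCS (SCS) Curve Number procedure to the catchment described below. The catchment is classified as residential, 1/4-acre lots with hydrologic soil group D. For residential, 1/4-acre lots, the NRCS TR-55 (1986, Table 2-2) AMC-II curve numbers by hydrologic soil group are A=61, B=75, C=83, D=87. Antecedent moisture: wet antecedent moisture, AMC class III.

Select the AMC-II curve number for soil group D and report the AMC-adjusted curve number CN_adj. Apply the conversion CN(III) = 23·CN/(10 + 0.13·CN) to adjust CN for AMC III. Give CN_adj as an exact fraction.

NRCS table: residential, 1/4-acre lots, soil group D → CN(II) = 87
CN(III) from CN(II)=87: (23·87)/(10 + 0.13·87) = 200100/2131 ≈ 93.900

CN_adj = 200100/2131 ≈ 93.900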